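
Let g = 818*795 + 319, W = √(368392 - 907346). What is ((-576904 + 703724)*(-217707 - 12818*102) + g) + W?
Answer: -193417984631 + I*√538954 ≈ -1.9342e+11 + 734.13*I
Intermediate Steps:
W = I*√538954 (W = √(-538954) = I*√538954 ≈ 734.13*I)
g = 650629 (g = 650310 + 319 = 650629)
((-576904 + 703724)*(-217707 - 12818*102) + g) + W = ((-576904 + 703724)*(-217707 - 12818*102) + 650629) + I*√538954 = (126820*(-217707 - 1307436) + 650629) + I*√538954 = (126820*(-1525143) + 650629) + I*√538954 = (-193418635260 + 650629) + I*√538954 = -193417984631 + I*√538954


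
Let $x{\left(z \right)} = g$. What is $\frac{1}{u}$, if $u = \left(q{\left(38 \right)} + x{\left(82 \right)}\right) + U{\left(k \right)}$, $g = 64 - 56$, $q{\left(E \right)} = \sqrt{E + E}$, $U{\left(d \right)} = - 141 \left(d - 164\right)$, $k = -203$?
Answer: $\frac{51755}{2678579949} - \frac{2 \sqrt{19}}{2678579949} \approx 1.9319 \cdot 10^{-5}$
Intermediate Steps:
$U{\left(d \right)} = 23124 - 141 d$ ($U{\left(d \right)} = - 141 \left(-164 + d\right) = 23124 - 141 d$)
$q{\left(E \right)} = \sqrt{2} \sqrt{E}$ ($q{\left(E \right)} = \sqrt{2 E} = \sqrt{2} \sqrt{E}$)
$g = 8$ ($g = 64 - 56 = 8$)
$x{\left(z \right)} = 8$
$u = 51755 + 2 \sqrt{19}$ ($u = \left(\sqrt{2} \sqrt{38} + 8\right) + \left(23124 - -28623\right) = \left(2 \sqrt{19} + 8\right) + \left(23124 + 28623\right) = \left(8 + 2 \sqrt{19}\right) + 51747 = 51755 + 2 \sqrt{19} \approx 51764.0$)
$\frac{1}{u} = \frac{1}{51755 + 2 \sqrt{19}}$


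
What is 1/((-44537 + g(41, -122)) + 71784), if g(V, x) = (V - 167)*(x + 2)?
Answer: 1/42367 ≈ 2.3603e-5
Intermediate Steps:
g(V, x) = (-167 + V)*(2 + x)
1/((-44537 + g(41, -122)) + 71784) = 1/((-44537 + (-334 - 167*(-122) + 2*41 + 41*(-122))) + 71784) = 1/((-44537 + (-334 + 20374 + 82 - 5002)) + 71784) = 1/((-44537 + 15120) + 71784) = 1/(-29417 + 71784) = 1/42367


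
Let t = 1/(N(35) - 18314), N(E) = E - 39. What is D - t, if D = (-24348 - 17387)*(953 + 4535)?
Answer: -4195585494239/18318 ≈ -2.2904e+8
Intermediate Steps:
N(E) = -39 + E
t = -1/18318 (t = 1/((-39 + 35) - 18314) = 1/(-4 - 18314) = 1/(-18318) = -1/18318 ≈ -5.4591e-5)
D = -229041680 (D = -41735*5488 = -229041680)
D - t = -229041680 - 1*(-1/18318) = -229041680 + 1/18318 = -4195585494239/18318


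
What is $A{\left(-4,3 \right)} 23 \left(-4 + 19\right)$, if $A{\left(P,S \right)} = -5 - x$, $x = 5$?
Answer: $-3450$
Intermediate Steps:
$A{\left(P,S \right)} = -10$ ($A{\left(P,S \right)} = -5 - 5 = -10$)
$A{\left(-4,3 \right)} 23 \left(-4 + 19\right) = \left(-10\right) 23 \left(-4 + 19\right) = \left(-230\right) 15 = -3450$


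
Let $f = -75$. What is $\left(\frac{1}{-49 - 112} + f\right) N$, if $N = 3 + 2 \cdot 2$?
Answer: $- \frac{12076}{23} \approx -525.04$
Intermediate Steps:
$N = 7$ ($N = 3 + 4 = 7$)
$\left(\frac{1}{-49 - 112} + f\right) N = \left(\frac{1}{-49 - 112} - 75\right) 7 = \left(\frac{1}{-161} - 75\right) 7 = \left(- \frac{1}{161} - 75\right) 7 = \left(- \frac{12076}{161}\right) 7 = - \frac{12076}{23}$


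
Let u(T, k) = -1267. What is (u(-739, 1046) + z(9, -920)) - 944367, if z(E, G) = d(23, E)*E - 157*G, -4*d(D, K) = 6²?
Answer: -801275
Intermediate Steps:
d(D, K) = -9 (d(D, K) = -¼*6² = -¼*36 = -9)
z(E, G) = -157*G - 9*E (z(E, G) = -9*E - 157*G = -157*G - 9*E)
(u(-739, 1046) + z(9, -920)) - 944367 = (-1267 + (-157*(-920) - 9*9)) - 944367 = (-1267 + (144440 - 81)) - 944367 = (-1267 + 144359) - 944367 = 143092 - 944367 = -801275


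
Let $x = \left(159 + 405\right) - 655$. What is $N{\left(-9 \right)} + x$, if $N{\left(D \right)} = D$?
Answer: $-100$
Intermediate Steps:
$x = -91$ ($x = 564 - 655 = -91$)
$N{\left(-9 \right)} + x = -9 - 91 = -100$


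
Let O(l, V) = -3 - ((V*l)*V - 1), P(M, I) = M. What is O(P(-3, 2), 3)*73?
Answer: 1825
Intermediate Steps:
O(l, V) = -2 - l*V² (O(l, V) = -3 - (l*V² - 1) = -3 - (-1 + l*V²) = -3 + (1 - l*V²) = -2 - l*V²)
O(P(-3, 2), 3)*73 = (-2 - 1*(-3)*3²)*73 = (-2 - 1*(-3)*9)*73 = (-2 + 27)*73 = 25*73 = 1825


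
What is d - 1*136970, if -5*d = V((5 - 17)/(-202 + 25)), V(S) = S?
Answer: -40406154/295 ≈ -1.3697e+5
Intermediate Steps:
d = -4/295 (d = -(5 - 17)/(5*(-202 + 25)) = -(-12)/(5*(-177)) = -(-12)*(-1)/(5*177) = -⅕*4/59 = -4/295 ≈ -0.013559)
d - 1*136970 = -4/295 - 1*136970 = -4/295 - 136970 = -40406154/295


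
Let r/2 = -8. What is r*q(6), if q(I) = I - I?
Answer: 0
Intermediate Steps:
r = -16 (r = 2*(-8) = -16)
q(I) = 0
r*q(6) = -16*0 = 0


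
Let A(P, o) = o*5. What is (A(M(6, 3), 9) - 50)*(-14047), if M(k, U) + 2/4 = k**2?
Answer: 70235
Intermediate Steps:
M(k, U) = -1/2 + k**2
A(P, o) = 5*o
(A(M(6, 3), 9) - 50)*(-14047) = (5*9 - 50)*(-14047) = (45 - 50)*(-14047) = -5*(-14047) = 70235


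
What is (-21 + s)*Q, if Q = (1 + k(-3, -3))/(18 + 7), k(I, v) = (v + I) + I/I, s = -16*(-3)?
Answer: -108/25 ≈ -4.3200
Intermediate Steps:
s = 48
k(I, v) = 1 + I + v (k(I, v) = (I + v) + 1 = 1 + I + v)
Q = -4/25 (Q = (1 + (1 - 3 - 3))/(18 + 7) = (1 - 5)/25 = -4*1/25 = -4/25 ≈ -0.16000)
(-21 + s)*Q = (-21 + 48)*(-4/25) = 27*(-4/25) = -108/25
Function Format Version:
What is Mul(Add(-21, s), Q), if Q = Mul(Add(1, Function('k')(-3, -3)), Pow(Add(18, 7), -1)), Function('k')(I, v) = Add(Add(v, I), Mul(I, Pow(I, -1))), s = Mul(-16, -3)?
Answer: Rational(-108, 25) ≈ -4.3200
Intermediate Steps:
s = 48
Function('k')(I, v) = Add(1, I, v) (Function('k')(I, v) = Add(Add(I, v), 1) = Add(1, I, v))
Q = Rational(-4, 25) (Q = Mul(Add(1, Add(1, -3, -3)), Pow(Add(18, 7), -1)) = Mul(Add(1, -5), Pow(25, -1)) = Mul(-4, Rational(1, 25)) = Rational(-4, 25) ≈ -0.16000)
Mul(Add(-21, s), Q) = Mul(Add(-21, 48), Rational(-4, 25)) = Mul(27, Rational(-4, 25)) = Rational(-108, 25)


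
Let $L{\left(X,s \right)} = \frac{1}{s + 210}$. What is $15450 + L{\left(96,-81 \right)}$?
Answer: $\frac{1993051}{129} \approx 15450.0$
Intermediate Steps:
$L{\left(X,s \right)} = \frac{1}{210 + s}$
$15450 + L{\left(96,-81 \right)} = 15450 + \frac{1}{210 - 81} = 15450 + \frac{1}{129} = \frac{1993051}{129}$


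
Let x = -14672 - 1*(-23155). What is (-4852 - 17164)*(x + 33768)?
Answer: -930198016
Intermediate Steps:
x = 8483 (x = -14672 + 23155 = 8483)
(-4852 - 17164)*(x + 33768) = (-4852 - 17164)*(8483 + 33768) = -22016*42251 = -930198016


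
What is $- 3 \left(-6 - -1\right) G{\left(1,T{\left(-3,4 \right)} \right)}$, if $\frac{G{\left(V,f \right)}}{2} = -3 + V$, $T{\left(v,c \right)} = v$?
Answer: $-60$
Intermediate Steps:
$G{\left(V,f \right)} = -6 + 2 V$ ($G{\left(V,f \right)} = 2 \left(-3 + V\right) = -6 + 2 V$)
$- 3 \left(-6 - -1\right) G{\left(1,T{\left(-3,4 \right)} \right)} = - 3 \left(-6 - -1\right) \left(-6 + 2 \cdot 1\right) = - 3 \left(-6 + 1\right) \left(-6 + 2\right) = \left(-3\right) \left(-5\right) \left(-4\right) = 15 \left(-4\right) = -60$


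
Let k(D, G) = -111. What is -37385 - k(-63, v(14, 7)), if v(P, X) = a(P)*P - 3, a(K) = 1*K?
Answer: -37274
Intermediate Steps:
a(K) = K
v(P, X) = -3 + P² (v(P, X) = P*P - 3 = P² - 3 = -3 + P²)
-37385 - k(-63, v(14, 7)) = -37385 - 1*(-111) = -37385 + 111 = -37274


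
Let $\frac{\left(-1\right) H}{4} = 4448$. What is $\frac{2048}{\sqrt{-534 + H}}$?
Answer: $- \frac{1024 i \sqrt{374}}{1309} \approx - 15.129 i$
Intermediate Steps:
$H = -17792$ ($H = \left(-4\right) 4448 = -17792$)
$\frac{2048}{\sqrt{-534 + H}} = \frac{2048}{\sqrt{-534 - 17792}} = \frac{2048}{\sqrt{-18326}} = \frac{2048}{7 i \sqrt{374}} = 2048 \left(- \frac{i \sqrt{374}}{2618}\right) = - \frac{1024 i \sqrt{374}}{1309}$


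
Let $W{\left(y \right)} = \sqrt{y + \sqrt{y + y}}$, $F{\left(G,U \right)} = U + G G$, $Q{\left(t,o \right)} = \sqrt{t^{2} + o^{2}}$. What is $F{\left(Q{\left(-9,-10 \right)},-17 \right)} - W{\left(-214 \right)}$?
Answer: $164 - \sqrt{-214 + 2 i \sqrt{107}} \approx 163.29 - 14.646 i$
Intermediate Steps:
$Q{\left(t,o \right)} = \sqrt{o^{2} + t^{2}}$
$F{\left(G,U \right)} = U + G^{2}$
$W{\left(y \right)} = \sqrt{y + \sqrt{2} \sqrt{y}}$ ($W{\left(y \right)} = \sqrt{y + \sqrt{2 y}} = \sqrt{y + \sqrt{2} \sqrt{y}}$)
$F{\left(Q{\left(-9,-10 \right)},-17 \right)} - W{\left(-214 \right)} = \left(-17 + \left(\sqrt{\left(-10\right)^{2} + \left(-9\right)^{2}}\right)^{2}\right) - \sqrt{-214 + \sqrt{2} \sqrt{-214}} = \left(-17 + \left(\sqrt{100 + 81}\right)^{2}\right) - \sqrt{-214 + \sqrt{2} i \sqrt{214}} = \left(-17 + \left(\sqrt{181}\right)^{2}\right) - \sqrt{-214 + 2 i \sqrt{107}} = \left(-17 + 181\right) - \sqrt{-214 + 2 i \sqrt{107}} = 164 - \sqrt{-214 + 2 i \sqrt{107}}$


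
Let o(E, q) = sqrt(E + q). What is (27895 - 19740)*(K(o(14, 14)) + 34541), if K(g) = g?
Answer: 281681855 + 16310*sqrt(7) ≈ 2.8172e+8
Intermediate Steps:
(27895 - 19740)*(K(o(14, 14)) + 34541) = (27895 - 19740)*(sqrt(14 + 14) + 34541) = 8155*(sqrt(28) + 34541) = 8155*(2*sqrt(7) + 34541) = 8155*(34541 + 2*sqrt(7)) = 281681855 + 16310*sqrt(7)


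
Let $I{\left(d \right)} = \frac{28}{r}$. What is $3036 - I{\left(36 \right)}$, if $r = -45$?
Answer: $\frac{136648}{45} \approx 3036.6$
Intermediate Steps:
$I{\left(d \right)} = - \frac{28}{45}$ ($I{\left(d \right)} = \frac{28}{-45} = 28 \left(- \frac{1}{45}\right) = - \frac{28}{45}$)
$3036 - I{\left(36 \right)} = 3036 - - \frac{28}{45} = 3036 + \frac{28}{45} = \frac{136648}{45}$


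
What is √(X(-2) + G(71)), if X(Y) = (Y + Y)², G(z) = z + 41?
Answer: 8*√2 ≈ 11.314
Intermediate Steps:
G(z) = 41 + z
X(Y) = 4*Y² (X(Y) = (2*Y)² = 4*Y²)
√(X(-2) + G(71)) = √(4*(-2)² + (41 + 71)) = √(4*4 + 112) = √(16 + 112) = √128 = 8*√2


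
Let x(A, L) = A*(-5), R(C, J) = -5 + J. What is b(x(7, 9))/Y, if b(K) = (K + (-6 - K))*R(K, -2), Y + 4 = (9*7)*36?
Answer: 21/1132 ≈ 0.018551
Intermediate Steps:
Y = 2264 (Y = -4 + (9*7)*36 = -4 + 63*36 = -4 + 2268 = 2264)
x(A, L) = -5*A
b(K) = 42 (b(K) = (K + (-6 - K))*(-5 - 2) = -6*(-7) = 42)
b(x(7, 9))/Y = 42/2264 = 42*(1/2264) = 21/1132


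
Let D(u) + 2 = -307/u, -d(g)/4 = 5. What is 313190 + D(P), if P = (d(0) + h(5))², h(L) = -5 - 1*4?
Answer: 263390801/841 ≈ 3.1319e+5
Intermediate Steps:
d(g) = -20 (d(g) = -4*5 = -20)
h(L) = -9 (h(L) = -5 - 4 = -9)
P = 841 (P = (-20 - 9)² = (-29)² = 841)
D(u) = -2 - 307/u
313190 + D(P) = 313190 + (-2 - 307/841) = 313190 - 1989/841 = 263390801/841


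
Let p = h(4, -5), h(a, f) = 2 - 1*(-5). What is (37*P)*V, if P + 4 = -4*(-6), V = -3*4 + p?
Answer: -3700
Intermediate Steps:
h(a, f) = 7 (h(a, f) = 2 + 5 = 7)
p = 7
V = -5 (V = -3*4 + 7 = -12 + 7 = -5)
P = 20 (P = -4 - 4*(-6) = -4 + 24 = 20)
(37*P)*V = (37*20)*(-5) = 740*(-5) = -3700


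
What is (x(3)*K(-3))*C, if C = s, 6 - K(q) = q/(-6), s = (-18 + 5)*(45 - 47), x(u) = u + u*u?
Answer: 1716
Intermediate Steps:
x(u) = u + u**2
s = 26 (s = -13*(-2) = 26)
K(q) = 6 + q/6 (K(q) = 6 - q/(-6) = 6 - q*(-1)/6 = 6 - (-1)*q/6 = 6 + q/6)
C = 26
(x(3)*K(-3))*C = ((3*(1 + 3))*(6 + (1/6)*(-3)))*26 = ((3*4)*(6 - 1/2))*26 = (12*(11/2))*26 = 66*26 = 1716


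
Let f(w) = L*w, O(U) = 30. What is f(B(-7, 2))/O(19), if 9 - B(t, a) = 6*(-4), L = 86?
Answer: 473/5 ≈ 94.600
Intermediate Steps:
B(t, a) = 33 (B(t, a) = 9 - 6*(-4) = 9 - 1*(-24) = 9 + 24 = 33)
f(w) = 86*w
f(B(-7, 2))/O(19) = (86*33)/30 = 2838*(1/30) = 473/5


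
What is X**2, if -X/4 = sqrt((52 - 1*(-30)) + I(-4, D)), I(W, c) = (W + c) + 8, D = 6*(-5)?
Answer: 896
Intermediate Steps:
D = -30
I(W, c) = 8 + W + c
X = -8*sqrt(14) (X = -4*sqrt((52 - 1*(-30)) + (8 - 4 - 30)) = -4*sqrt((52 + 30) - 26) = -4*sqrt(82 - 26) = -8*sqrt(14) ≈ -29.933)
X**2 = (-8*sqrt(14))**2 = 896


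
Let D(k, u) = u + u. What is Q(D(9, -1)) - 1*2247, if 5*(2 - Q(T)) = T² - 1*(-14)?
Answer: -11243/5 ≈ -2248.6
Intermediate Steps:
D(k, u) = 2*u
Q(T) = -⅘ - T²/5 (Q(T) = 2 - (T² - 1*(-14))/5 = 2 - (T² + 14)/5 = 2 - (14 + T²)/5 = 2 + (-14/5 - T²/5) = -⅘ - T²/5)
Q(D(9, -1)) - 1*2247 = (-⅘ - (2*(-1))²/5) - 1*2247 = (-⅘ - ⅕*(-2)²) - 2247 = (-⅘ - ⅕*4) - 2247 = (-⅘ - ⅘) - 2247 = -8/5 - 2247 = -11243/5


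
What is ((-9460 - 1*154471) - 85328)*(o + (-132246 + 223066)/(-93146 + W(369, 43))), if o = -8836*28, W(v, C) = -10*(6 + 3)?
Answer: 1437440704119243/23309 ≈ 6.1669e+10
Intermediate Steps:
W(v, C) = -90 (W(v, C) = -10*9 = -90)
o = -247408
((-9460 - 1*154471) - 85328)*(o + (-132246 + 223066)/(-93146 + W(369, 43))) = ((-9460 - 1*154471) - 85328)*(-247408 + (-132246 + 223066)/(-93146 - 90)) = ((-9460 - 154471) - 85328)*(-247408 + 90820/(-93236)) = (-163931 - 85328)*(-247408 + 90820*(-1/93236)) = -249259*(-247408 - 22705/23309) = -249259*(-5766855777/23309) = 1437440704119243/23309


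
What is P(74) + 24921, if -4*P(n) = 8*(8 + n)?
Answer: 24757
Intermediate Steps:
P(n) = -16 - 2*n (P(n) = -2*(8 + n) = -(64 + 8*n)/4 = -16 - 2*n)
P(74) + 24921 = (-16 - 2*74) + 24921 = (-16 - 148) + 24921 = -164 + 24921 = 24757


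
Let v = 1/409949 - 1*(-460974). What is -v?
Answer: -188975830327/409949 ≈ -4.6097e+5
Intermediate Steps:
v = 188975830327/409949 (v = 1/409949 + 460974 = 188975830327/409949 ≈ 4.6097e+5)
-v = -1*188975830327/409949 = -188975830327/409949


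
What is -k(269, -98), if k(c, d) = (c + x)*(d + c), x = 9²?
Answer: -59850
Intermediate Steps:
x = 81
k(c, d) = (81 + c)*(c + d) (k(c, d) = (c + 81)*(d + c) = (81 + c)*(c + d))
-k(269, -98) = -(269² + 81*269 + 81*(-98) + 269*(-98)) = -(72361 + 21789 - 7938 - 26362) = -1*59850 = -59850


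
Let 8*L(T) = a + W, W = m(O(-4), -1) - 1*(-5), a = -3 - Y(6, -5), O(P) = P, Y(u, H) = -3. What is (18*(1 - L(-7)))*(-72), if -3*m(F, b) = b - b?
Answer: -486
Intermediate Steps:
m(F, b) = 0 (m(F, b) = -(b - b)/3 = -⅓*0 = 0)
a = 0 (a = -3 - 1*(-3) = -3 + 3 = 0)
W = 5 (W = 0 - 1*(-5) = 0 + 5 = 5)
L(T) = 5/8 (L(T) = (0 + 5)/8 = (⅛)*5 = 5/8)
(18*(1 - L(-7)))*(-72) = (18*(1 - 1*5/8))*(-72) = (18*(1 - 5/8))*(-72) = (18*(3/8))*(-72) = (27/4)*(-72) = -486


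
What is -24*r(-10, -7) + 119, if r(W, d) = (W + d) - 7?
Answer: 695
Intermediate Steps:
r(W, d) = -7 + W + d
-24*r(-10, -7) + 119 = -24*(-7 - 10 - 7) + 119 = -24*(-24) + 119 = 576 + 119 = 695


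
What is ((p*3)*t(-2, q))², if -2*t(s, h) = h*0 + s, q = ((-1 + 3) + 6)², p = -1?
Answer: 9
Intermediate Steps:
q = 64 (q = (2 + 6)² = 8² = 64)
t(s, h) = -s/2 (t(s, h) = -(h*0 + s)/2 = -(0 + s)/2 = -s/2)
((p*3)*t(-2, q))² = ((-1*3)*(-½*(-2)))² = (-3*1)² = (-3)² = 9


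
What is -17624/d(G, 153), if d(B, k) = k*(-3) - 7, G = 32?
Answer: 8812/233 ≈ 37.820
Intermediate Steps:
d(B, k) = -7 - 3*k (d(B, k) = -3*k - 7 = -7 - 3*k)
-17624/d(G, 153) = -17624/(-7 - 3*153) = -17624/(-7 - 459) = -17624/(-466) = -17624*(-1/466) = 8812/233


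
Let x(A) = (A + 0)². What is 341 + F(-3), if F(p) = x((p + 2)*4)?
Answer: 357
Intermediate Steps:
x(A) = A²
F(p) = (8 + 4*p)² (F(p) = ((p + 2)*4)² = ((2 + p)*4)² = (8 + 4*p)²)
341 + F(-3) = 341 + 16*(2 - 3)² = 341 + 16*(-1)² = 341 + 16*1 = 341 + 16 = 357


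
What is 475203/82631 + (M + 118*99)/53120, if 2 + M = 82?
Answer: 13107344591/2194679360 ≈ 5.9723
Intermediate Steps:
M = 80 (M = -2 + 82 = 80)
475203/82631 + (M + 118*99)/53120 = 475203/82631 + (80 + 118*99)/53120 = 475203*(1/82631) + (80 + 11682)*(1/53120) = 475203/82631 + 11762*(1/53120) = 475203/82631 + 5881/26560 = 13107344591/2194679360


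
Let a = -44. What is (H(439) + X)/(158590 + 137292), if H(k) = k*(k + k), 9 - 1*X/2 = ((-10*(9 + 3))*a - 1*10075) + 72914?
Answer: 124611/147941 ≈ 0.84230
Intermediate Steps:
X = -136220 (X = 18 - 2*((-10*(9 + 3)*(-44) - 1*10075) + 72914) = 18 - 2*((-10*12*(-44) - 10075) + 72914) = 18 - 2*((-120*(-44) - 10075) + 72914) = 18 - 2*((5280 - 10075) + 72914) = 18 - 2*(-4795 + 72914) = 18 - 2*68119 = 18 - 136238 = -136220)
H(k) = 2*k² (H(k) = k*(2*k) = 2*k²)
(H(439) + X)/(158590 + 137292) = (2*439² - 136220)/(158590 + 137292) = (2*192721 - 136220)/295882 = (385442 - 136220)*(1/295882) = 249222*(1/295882) = 124611/147941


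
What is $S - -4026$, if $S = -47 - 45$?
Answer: $3934$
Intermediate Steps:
$S = -92$ ($S = -47 - 45 = -92$)
$S - -4026 = -92 - -4026 = -92 + 4026 = 3934$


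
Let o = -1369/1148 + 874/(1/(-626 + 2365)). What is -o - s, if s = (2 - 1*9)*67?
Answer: -1744289347/1148 ≈ -1.5194e+6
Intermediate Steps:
s = -469 (s = (2 - 9)*67 = -7*67 = -469)
o = 1744827759/1148 (o = -1369*1/1148 + 874/(1/1739) = -1369/1148 + 874/(1/1739) = -1369/1148 + 874*1739 = -1369/1148 + 1519886 = 1744827759/1148 ≈ 1.5199e+6)
-o - s = -1*1744827759/1148 - 1*(-469) = -1744827759/1148 + 469 = -1744289347/1148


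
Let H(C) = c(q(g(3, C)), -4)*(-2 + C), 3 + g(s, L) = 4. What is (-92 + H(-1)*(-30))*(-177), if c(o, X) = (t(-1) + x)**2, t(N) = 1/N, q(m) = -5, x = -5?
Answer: -557196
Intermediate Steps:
g(s, L) = 1 (g(s, L) = -3 + 4 = 1)
t(N) = 1/N
c(o, X) = 36 (c(o, X) = (1/(-1) - 5)**2 = (-1 - 5)**2 = (-6)**2 = 36)
H(C) = -72 + 36*C (H(C) = 36*(-2 + C) = -72 + 36*C)
(-92 + H(-1)*(-30))*(-177) = (-92 + (-72 + 36*(-1))*(-30))*(-177) = (-92 + (-72 - 36)*(-30))*(-177) = (-92 - 108*(-30))*(-177) = (-92 + 3240)*(-177) = 3148*(-177) = -557196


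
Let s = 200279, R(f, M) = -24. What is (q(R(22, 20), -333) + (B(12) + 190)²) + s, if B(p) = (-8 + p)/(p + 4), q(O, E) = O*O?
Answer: 3792801/16 ≈ 2.3705e+5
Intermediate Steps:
q(O, E) = O²
B(p) = (-8 + p)/(4 + p)
(q(R(22, 20), -333) + (B(12) + 190)²) + s = ((-24)² + ((-8 + 12)/(4 + 12) + 190)²) + 200279 = (576 + (4/16 + 190)²) + 200279 = (576 + ((1/16)*4 + 190)²) + 200279 = (576 + (¼ + 190)²) + 200279 = (576 + (761/4)²) + 200279 = (576 + 579121/16) + 200279 = 588337/16 + 200279 = 3792801/16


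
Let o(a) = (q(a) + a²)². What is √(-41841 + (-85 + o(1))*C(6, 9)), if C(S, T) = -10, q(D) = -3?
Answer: 3*I*√4559 ≈ 202.56*I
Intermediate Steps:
o(a) = (-3 + a²)²
√(-41841 + (-85 + o(1))*C(6, 9)) = √(-41841 + (-85 + (-3 + 1²)²)*(-10)) = √(-41841 + (-85 + (-3 + 1)²)*(-10)) = √(-41841 + (-85 + (-2)²)*(-10)) = √(-41841 + (-85 + 4)*(-10)) = √(-41841 - 81*(-10)) = √(-41841 + 810) = √(-41031) = 3*I*√4559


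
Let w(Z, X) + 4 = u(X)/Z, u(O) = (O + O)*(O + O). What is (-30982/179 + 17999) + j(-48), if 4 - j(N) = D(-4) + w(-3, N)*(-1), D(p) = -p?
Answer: 2640235/179 ≈ 14750.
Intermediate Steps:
u(O) = 4*O² (u(O) = (2*O)*(2*O) = 4*O²)
w(Z, X) = -4 + 4*X²/Z (w(Z, X) = -4 + (4*X²)/Z = -4 + 4*X²/Z)
j(N) = -4 - 4*N²/3 (j(N) = 4 - (-1*(-4) + (-4 + 4*N²/(-3))*(-1)) = 4 - (4 + (-4 + 4*N²*(-⅓))*(-1)) = 4 - (4 + (-4 - 4*N²/3)*(-1)) = 4 - (4 + (4 + 4*N²/3)) = 4 - (8 + 4*N²/3) = 4 + (-8 - 4*N²/3) = -4 - 4*N²/3)
(-30982/179 + 17999) + j(-48) = (-30982/179 + 17999) + (-4 - 4/3*(-48)²) = (-30982*1/179 + 17999) + (-4 - 4/3*2304) = (-30982/179 + 17999) + (-4 - 3072) = 3190839/179 - 3076 = 2640235/179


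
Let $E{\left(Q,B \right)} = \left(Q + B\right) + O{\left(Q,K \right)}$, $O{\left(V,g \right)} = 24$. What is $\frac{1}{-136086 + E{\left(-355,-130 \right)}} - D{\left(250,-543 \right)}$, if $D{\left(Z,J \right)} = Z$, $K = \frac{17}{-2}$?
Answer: $- \frac{34136751}{136547} \approx -250.0$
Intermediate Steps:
$K = - \frac{17}{2}$ ($K = 17 \left(- \frac{1}{2}\right) = - \frac{17}{2} \approx -8.5$)
$E{\left(Q,B \right)} = 24 + B + Q$ ($E{\left(Q,B \right)} = \left(Q + B\right) + 24 = \left(B + Q\right) + 24 = 24 + B + Q$)
$\frac{1}{-136086 + E{\left(-355,-130 \right)}} - D{\left(250,-543 \right)} = \frac{1}{-136086 - 461} - 250 = \frac{1}{-136547} - 250 = - \frac{1}{136547} - 250 = - \frac{34136751}{136547}$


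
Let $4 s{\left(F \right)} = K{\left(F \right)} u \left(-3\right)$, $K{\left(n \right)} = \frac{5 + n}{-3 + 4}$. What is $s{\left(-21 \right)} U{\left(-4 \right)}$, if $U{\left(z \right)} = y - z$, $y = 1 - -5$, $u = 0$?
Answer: $0$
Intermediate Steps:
$y = 6$ ($y = 1 + 5 = 6$)
$K{\left(n \right)} = 5 + n$ ($K{\left(n \right)} = \frac{5 + n}{1} = \left(5 + n\right) 1 = 5 + n$)
$U{\left(z \right)} = 6 - z$
$s{\left(F \right)} = 0$ ($s{\left(F \right)} = \frac{\left(5 + F\right) 0 \left(-3\right)}{4} = \frac{0 \left(-3\right)}{4} = \frac{1}{4} \cdot 0 = 0$)
$s{\left(-21 \right)} U{\left(-4 \right)} = 0 \left(6 - -4\right) = 0 \left(6 + 4\right) = 0 \cdot 10 = 0$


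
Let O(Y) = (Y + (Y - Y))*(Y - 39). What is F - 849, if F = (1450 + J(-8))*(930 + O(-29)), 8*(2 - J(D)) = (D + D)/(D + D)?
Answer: 16849969/4 ≈ 4.2125e+6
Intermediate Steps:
J(D) = 15/8 (J(D) = 2 - (D + D)/(8*(D + D)) = 2 - 2*D/(8*(2*D)) = 2 - 2*D*1/(2*D)/8 = 2 - ⅛*1 = 2 - ⅛ = 15/8)
O(Y) = Y*(-39 + Y) (O(Y) = (Y + 0)*(-39 + Y) = Y*(-39 + Y))
F = 16853365/4 (F = (1450 + 15/8)*(930 - 29*(-39 - 29)) = 11615*(930 - 29*(-68))/8 = 11615*(930 + 1972)/8 = (11615/8)*2902 = 16853365/4 ≈ 4.2133e+6)
F - 849 = 16853365/4 - 849 = 16849969/4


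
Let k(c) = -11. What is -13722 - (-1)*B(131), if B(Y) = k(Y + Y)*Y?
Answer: -15163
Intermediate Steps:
B(Y) = -11*Y
-13722 - (-1)*B(131) = -13722 - (-1)*(-11*131) = -13722 - (-1)*(-1441) = -13722 - 1*1441 = -13722 - 1441 = -15163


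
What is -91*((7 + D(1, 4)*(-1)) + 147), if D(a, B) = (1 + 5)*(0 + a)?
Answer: -13468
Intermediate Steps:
D(a, B) = 6*a
-91*((7 + D(1, 4)*(-1)) + 147) = -91*((7 + (6*1)*(-1)) + 147) = -91*((7 + 6*(-1)) + 147) = -91*((7 - 6) + 147) = -91*(1 + 147) = -91*148 = -13468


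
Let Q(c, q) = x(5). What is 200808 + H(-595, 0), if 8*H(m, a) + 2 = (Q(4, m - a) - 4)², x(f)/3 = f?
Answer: 1606583/8 ≈ 2.0082e+5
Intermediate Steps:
x(f) = 3*f
Q(c, q) = 15 (Q(c, q) = 3*5 = 15)
H(m, a) = 119/8 (H(m, a) = -¼ + (15 - 4)²/8 = -¼ + (⅛)*11² = -¼ + (⅛)*121 = -¼ + 121/8 = 119/8)
200808 + H(-595, 0) = 200808 + 119/8 = 1606583/8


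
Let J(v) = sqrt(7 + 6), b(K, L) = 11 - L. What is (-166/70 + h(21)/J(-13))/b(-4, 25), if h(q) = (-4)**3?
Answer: 83/490 + 32*sqrt(13)/91 ≈ 1.4373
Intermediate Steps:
h(q) = -64
J(v) = sqrt(13)
(-166/70 + h(21)/J(-13))/b(-4, 25) = (-166/70 - 64*sqrt(13)/13)/(11 - 1*25) = (-166*1/70 - 64*sqrt(13)/13)/(11 - 25) = (-83/35 - 64*sqrt(13)/13)/(-14) = (-83/35 - 64*sqrt(13)/13)*(-1/14) = 83/490 + 32*sqrt(13)/91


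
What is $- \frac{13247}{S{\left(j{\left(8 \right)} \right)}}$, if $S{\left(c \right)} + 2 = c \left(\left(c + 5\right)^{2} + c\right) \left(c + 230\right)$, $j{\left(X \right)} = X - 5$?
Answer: $- \frac{13247}{46831} \approx -0.28287$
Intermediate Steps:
$j{\left(X \right)} = -5 + X$ ($j{\left(X \right)} = X - 5 = -5 + X$)
$S{\left(c \right)} = -2 + c \left(230 + c\right) \left(c + \left(5 + c\right)^{2}\right)$ ($S{\left(c \right)} = -2 + c \left(\left(c + 5\right)^{2} + c\right) \left(c + 230\right) = -2 + c \left(\left(5 + c\right)^{2} + c\right) \left(230 + c\right) = -2 + c \left(c + \left(5 + c\right)^{2}\right) \left(230 + c\right) = -2 + c \left(230 + c\right) \left(c + \left(5 + c\right)^{2}\right)$)
$- \frac{13247}{S{\left(j{\left(8 \right)} \right)}} = - \frac{13247}{-2 + \left(-5 + 8\right)^{4} + 241 \left(-5 + 8\right)^{3} + 2555 \left(-5 + 8\right)^{2} + 5750 \left(-5 + 8\right)} = - \frac{13247}{-2 + 3^{4} + 241 \cdot 3^{3} + 2555 \cdot 3^{2} + 5750 \cdot 3} = - \frac{13247}{-2 + 81 + 241 \cdot 27 + 2555 \cdot 9 + 17250} = - \frac{13247}{-2 + 81 + 6507 + 22995 + 17250} = - \frac{13247}{46831}$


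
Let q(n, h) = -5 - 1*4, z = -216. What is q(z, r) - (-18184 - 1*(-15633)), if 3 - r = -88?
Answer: 2542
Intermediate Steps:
r = 91 (r = 3 - 1*(-88) = 3 + 88 = 91)
q(n, h) = -9 (q(n, h) = -5 - 4 = -9)
q(z, r) - (-18184 - 1*(-15633)) = -9 - (-18184 - 1*(-15633)) = -9 - (-18184 + 15633) = -9 - 1*(-2551) = -9 + 2551 = 2542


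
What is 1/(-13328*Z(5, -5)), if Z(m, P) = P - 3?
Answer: 1/106624 ≈ 9.3788e-6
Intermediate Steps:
Z(m, P) = -3 + P
1/(-13328*Z(5, -5)) = 1/(-13328*(-3 - 5)) = 1/(-13328*(-8)) = 1/106624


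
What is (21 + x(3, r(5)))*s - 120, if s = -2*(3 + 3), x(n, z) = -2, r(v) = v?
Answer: -348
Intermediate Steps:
s = -12 (s = -2*6 = -12)
(21 + x(3, r(5)))*s - 120 = (21 - 2)*(-12) - 120 = 19*(-12) - 120 = -228 - 120 = -348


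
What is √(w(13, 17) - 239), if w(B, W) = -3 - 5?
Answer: I*√247 ≈ 15.716*I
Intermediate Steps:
w(B, W) = -8
√(w(13, 17) - 239) = √(-8 - 239) = √(-247) = I*√247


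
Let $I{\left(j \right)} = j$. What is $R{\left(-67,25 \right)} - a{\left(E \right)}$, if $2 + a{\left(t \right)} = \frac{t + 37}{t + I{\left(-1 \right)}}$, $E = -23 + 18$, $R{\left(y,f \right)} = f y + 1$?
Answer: $- \frac{5000}{3} \approx -1666.7$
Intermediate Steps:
$R{\left(y,f \right)} = 1 + f y$
$E = -5$
$a{\left(t \right)} = -2 + \frac{37 + t}{-1 + t}$ ($a{\left(t \right)} = -2 + \frac{t + 37}{t - 1} = -2 + \frac{37 + t}{-1 + t}$)
$R{\left(-67,25 \right)} - a{\left(E \right)} = \left(1 + 25 \left(-67\right)\right) - \frac{39 - -5}{-1 - 5} = \left(1 - 1675\right) - \frac{39 + 5}{-6} = -1674 - \left(- \frac{1}{6}\right) 44 = -1674 - - \frac{22}{3} = -1674 + \frac{22}{3} = - \frac{5000}{3}$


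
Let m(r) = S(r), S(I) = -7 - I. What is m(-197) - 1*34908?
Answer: -34718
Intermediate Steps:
m(r) = -7 - r
m(-197) - 1*34908 = (-7 - 1*(-197)) - 1*34908 = (-7 + 197) - 34908 = 190 - 34908 = -34718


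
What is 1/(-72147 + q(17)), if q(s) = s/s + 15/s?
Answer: -17/1226467 ≈ -1.3861e-5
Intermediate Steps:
q(s) = 1 + 15/s
1/(-72147 + q(17)) = 1/(-72147 + (15 + 17)/17) = 1/(-72147 + (1/17)*32) = 1/(-72147 + 32/17) = 1/(-1226467/17) = -17/1226467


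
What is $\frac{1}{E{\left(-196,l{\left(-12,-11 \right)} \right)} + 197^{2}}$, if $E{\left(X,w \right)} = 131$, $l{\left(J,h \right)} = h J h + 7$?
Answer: $\frac{1}{38940} \approx 2.5681 \cdot 10^{-5}$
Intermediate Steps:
$l{\left(J,h \right)} = 7 + J h^{2}$ ($l{\left(J,h \right)} = J h h + 7 = J h^{2} + 7 = 7 + J h^{2}$)
$\frac{1}{E{\left(-196,l{\left(-12,-11 \right)} \right)} + 197^{2}} = \frac{1}{131 + 197^{2}} = \frac{1}{131 + 38809} = \frac{1}{38940}$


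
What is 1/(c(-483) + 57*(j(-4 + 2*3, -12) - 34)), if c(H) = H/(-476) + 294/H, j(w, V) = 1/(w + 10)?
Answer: -391/755742 ≈ -0.00051737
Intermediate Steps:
j(w, V) = 1/(10 + w)
c(H) = 294/H - H/476 (c(H) = H*(-1/476) + 294/H = -H/476 + 294/H = 294/H - H/476)
1/(c(-483) + 57*(j(-4 + 2*3, -12) - 34)) = 1/((294/(-483) - 1/476*(-483)) + 57*(1/(10 + (-4 + 2*3)) - 34)) = 1/((294*(-1/483) + 69/68) + 57*(1/(10 + (-4 + 6)) - 34)) = 1/((-14/23 + 69/68) + 57*(1/(10 + 2) - 34)) = 1/(635/1564 + 57*(1/12 - 34)) = 1/(635/1564 + 57*(-407/12)) = 1/(635/1564 - 7733/4) = 1/(-755742/391) = -391/755742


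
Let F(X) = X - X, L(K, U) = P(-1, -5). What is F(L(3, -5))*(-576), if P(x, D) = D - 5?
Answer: 0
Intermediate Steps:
P(x, D) = -5 + D
L(K, U) = -10 (L(K, U) = -5 - 5 = -10)
F(X) = 0
F(L(3, -5))*(-576) = 0*(-576) = 0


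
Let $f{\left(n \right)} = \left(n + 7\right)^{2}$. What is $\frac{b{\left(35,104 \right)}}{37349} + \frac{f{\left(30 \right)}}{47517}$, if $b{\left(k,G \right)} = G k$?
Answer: $\frac{17237897}{136516341} \approx 0.12627$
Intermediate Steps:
$f{\left(n \right)} = \left(7 + n\right)^{2}$
$\frac{b{\left(35,104 \right)}}{37349} + \frac{f{\left(30 \right)}}{47517} = \frac{104 \cdot 35}{37349} + \frac{\left(7 + 30\right)^{2}}{47517} = 3640 \cdot \frac{1}{37349} + 37^{2} \cdot \frac{1}{47517} = \frac{280}{2873} + 1369 \cdot \frac{1}{47517} = \frac{280}{2873} + \frac{1369}{47517} = \frac{17237897}{136516341}$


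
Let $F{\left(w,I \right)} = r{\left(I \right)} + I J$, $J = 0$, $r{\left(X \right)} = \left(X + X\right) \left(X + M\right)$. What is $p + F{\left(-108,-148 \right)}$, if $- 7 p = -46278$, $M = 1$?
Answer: $\frac{350862}{7} \approx 50123.0$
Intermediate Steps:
$r{\left(X \right)} = 2 X \left(1 + X\right)$ ($r{\left(X \right)} = \left(X + X\right) \left(X + 1\right) = 2 X \left(1 + X\right)$)
$F{\left(w,I \right)} = 2 I \left(1 + I\right)$ ($F{\left(w,I \right)} = 2 I \left(1 + I\right) + I 0 = 2 I \left(1 + I\right) + 0 = 2 I \left(1 + I\right)$)
$p = \frac{46278}{7}$ ($p = \left(- \frac{1}{7}\right) \left(-46278\right) = \frac{46278}{7} \approx 6611.1$)
$p + F{\left(-108,-148 \right)} = \frac{46278}{7} + 2 \left(-148\right) \left(1 - 148\right) = \frac{46278}{7} + 2 \left(-148\right) \left(-147\right) = \frac{46278}{7} + 43512 = \frac{350862}{7}$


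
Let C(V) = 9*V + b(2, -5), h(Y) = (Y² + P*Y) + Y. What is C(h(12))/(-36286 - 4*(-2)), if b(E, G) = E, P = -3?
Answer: -541/18139 ≈ -0.029825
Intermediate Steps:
h(Y) = Y² - 2*Y (h(Y) = (Y² - 3*Y) + Y = Y² - 2*Y)
C(V) = 2 + 9*V (C(V) = 9*V + 2 = 2 + 9*V)
C(h(12))/(-36286 - 4*(-2)) = (2 + 9*(12*(-2 + 12)))/(-36286 - 4*(-2)) = (2 + 9*(12*10))/(-36286 + 8) = (2 + 9*120)/(-36278) = (2 + 1080)*(-1/36278) = 1082*(-1/36278) = -541/18139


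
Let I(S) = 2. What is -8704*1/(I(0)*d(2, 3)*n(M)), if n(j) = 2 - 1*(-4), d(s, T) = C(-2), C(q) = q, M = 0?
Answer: 1088/3 ≈ 362.67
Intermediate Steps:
d(s, T) = -2
n(j) = 6 (n(j) = 2 + 4 = 6)
-8704*1/(I(0)*d(2, 3)*n(M)) = -8704/((6*(-2))*2) = -8704/((-12*2)) = -8704/(-24) = -8704*(-1/24) = 1088/3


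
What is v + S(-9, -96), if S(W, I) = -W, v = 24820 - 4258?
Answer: 20571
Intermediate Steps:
v = 20562
v + S(-9, -96) = 20562 - 1*(-9) = 20562 + 9 = 20571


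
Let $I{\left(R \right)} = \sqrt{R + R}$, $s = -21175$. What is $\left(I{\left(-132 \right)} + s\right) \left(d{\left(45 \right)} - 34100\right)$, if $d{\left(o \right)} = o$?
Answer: $721114625 - 68110 i \sqrt{66} \approx 7.2112 \cdot 10^{8} - 5.5333 \cdot 10^{5} i$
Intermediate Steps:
$I{\left(R \right)} = \sqrt{2} \sqrt{R}$ ($I{\left(R \right)} = \sqrt{2 R} = \sqrt{2} \sqrt{R}$)
$\left(I{\left(-132 \right)} + s\right) \left(d{\left(45 \right)} - 34100\right) = \left(\sqrt{2} \sqrt{-132} - 21175\right) \left(45 - 34100\right) = \left(\sqrt{2} \cdot 2 i \sqrt{33} - 21175\right) \left(-34055\right) = \left(2 i \sqrt{66} - 21175\right) \left(-34055\right) = \left(-21175 + 2 i \sqrt{66}\right) \left(-34055\right) = 721114625 - 68110 i \sqrt{66}$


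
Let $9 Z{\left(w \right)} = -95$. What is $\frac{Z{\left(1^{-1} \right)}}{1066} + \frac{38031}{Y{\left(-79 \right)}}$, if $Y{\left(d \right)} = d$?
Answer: $- \frac{364876919}{757926} \approx -481.42$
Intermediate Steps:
$Z{\left(w \right)} = - \frac{95}{9}$ ($Z{\left(w \right)} = \frac{1}{9} \left(-95\right) = - \frac{95}{9}$)
$\frac{Z{\left(1^{-1} \right)}}{1066} + \frac{38031}{Y{\left(-79 \right)}} = - \frac{95}{9 \cdot 1066} + \frac{38031}{-79} = \left(- \frac{95}{9}\right) \frac{1}{1066} + 38031 \left(- \frac{1}{79}\right) = - \frac{95}{9594} - \frac{38031}{79} = - \frac{364876919}{757926}$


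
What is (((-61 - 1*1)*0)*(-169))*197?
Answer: 0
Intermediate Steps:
(((-61 - 1*1)*0)*(-169))*197 = (((-61 - 1)*0)*(-169))*197 = (-62*0*(-169))*197 = (0*(-169))*197 = 0*197 = 0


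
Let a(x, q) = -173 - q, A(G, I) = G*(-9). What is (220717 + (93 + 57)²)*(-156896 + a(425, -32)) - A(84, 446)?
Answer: -38194067273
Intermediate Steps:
A(G, I) = -9*G
(220717 + (93 + 57)²)*(-156896 + a(425, -32)) - A(84, 446) = (220717 + (93 + 57)²)*(-156896 + (-173 - 1*(-32))) - (-9)*84 = (220717 + 150²)*(-156896 + (-173 + 32)) - 1*(-756) = (220717 + 22500)*(-156896 - 141) + 756 = 243217*(-157037) + 756 = -38194068029 + 756 = -38194067273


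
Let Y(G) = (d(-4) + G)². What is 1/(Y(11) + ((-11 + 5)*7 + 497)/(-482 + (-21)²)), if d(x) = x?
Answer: 41/1554 ≈ 0.026384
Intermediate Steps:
Y(G) = (-4 + G)²
1/(Y(11) + ((-11 + 5)*7 + 497)/(-482 + (-21)²)) = 1/((-4 + 11)² + ((-11 + 5)*7 + 497)/(-482 + (-21)²)) = 1/(7² + (-6*7 + 497)/(-482 + 441)) = 1/(49 + (-42 + 497)/(-41)) = 1/(49 + 455*(-1/41)) = 1/(49 - 455/41) = 1/(1554/41) = 41/1554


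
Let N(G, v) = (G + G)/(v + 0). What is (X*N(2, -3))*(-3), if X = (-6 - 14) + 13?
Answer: -28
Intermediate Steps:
N(G, v) = 2*G/v (N(G, v) = (2*G)/v = 2*G/v)
X = -7 (X = -20 + 13 = -7)
(X*N(2, -3))*(-3) = -14*2/(-3)*(-3) = -14*2*(-1)/3*(-3) = -7*(-4/3)*(-3) = (28/3)*(-3) = -28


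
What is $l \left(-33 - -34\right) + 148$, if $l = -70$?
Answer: $78$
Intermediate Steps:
$l \left(-33 - -34\right) + 148 = - 70 \left(-33 - -34\right) + 148 = - 70 \left(-33 + 34\right) + 148 = \left(-70\right) 1 + 148 = -70 + 148 = 78$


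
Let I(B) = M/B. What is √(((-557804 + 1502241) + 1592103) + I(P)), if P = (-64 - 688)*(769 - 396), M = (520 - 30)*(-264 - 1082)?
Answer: √3118282724658695/35062 ≈ 1592.7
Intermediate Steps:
M = -659540 (M = 490*(-1346) = -659540)
P = -280496 (P = -752*373 = -280496)
I(B) = -659540/B
√(((-557804 + 1502241) + 1592103) + I(P)) = √(((-557804 + 1502241) + 1592103) - 659540/(-280496)) = √((944437 + 1592103) - 659540*(-1/280496)) = √(2536540 + 164885/70124) = √(177872495845/70124) = √3118282724658695/35062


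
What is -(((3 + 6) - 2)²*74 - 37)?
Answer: -3589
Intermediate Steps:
-(((3 + 6) - 2)²*74 - 37) = -((9 - 2)²*74 - 37) = -(7²*74 - 37) = -(49*74 - 37) = -(3626 - 37) = -1*3589 = -3589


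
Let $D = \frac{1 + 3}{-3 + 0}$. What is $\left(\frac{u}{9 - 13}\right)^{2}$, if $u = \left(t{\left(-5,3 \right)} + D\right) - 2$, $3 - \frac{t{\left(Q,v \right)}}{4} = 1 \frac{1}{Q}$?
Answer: $\frac{5041}{900} \approx 5.6011$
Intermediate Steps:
$t{\left(Q,v \right)} = 12 - \frac{4}{Q}$ ($t{\left(Q,v \right)} = 12 - 4 \cdot 1 \frac{1}{Q} = 12 - \frac{4}{Q}$)
$D = - \frac{4}{3}$ ($D = \frac{4}{-3} = 4 \left(- \frac{1}{3}\right) = - \frac{4}{3} \approx -1.3333$)
$u = \frac{142}{15}$ ($u = \left(\left(12 - \frac{4}{-5}\right) - \frac{4}{3}\right) - 2 = \left(\left(12 - - \frac{4}{5}\right) - \frac{4}{3}\right) - 2 = \left(\left(12 + \frac{4}{5}\right) - \frac{4}{3}\right) - 2 = \left(\frac{64}{5} - \frac{4}{3}\right) - 2 = \frac{172}{15} - 2 = \frac{142}{15} \approx 9.4667$)
$\left(\frac{u}{9 - 13}\right)^{2} = \left(\frac{142}{15 \left(9 - 13\right)}\right)^{2} = \left(\frac{142}{15 \left(-4\right)}\right)^{2} = \left(\frac{142}{15} \left(- \frac{1}{4}\right)\right)^{2} = \left(- \frac{71}{30}\right)^{2} = \frac{5041}{900}$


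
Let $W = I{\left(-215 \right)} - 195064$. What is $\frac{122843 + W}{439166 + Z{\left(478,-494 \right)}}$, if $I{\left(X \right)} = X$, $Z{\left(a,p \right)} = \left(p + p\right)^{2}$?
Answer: $- \frac{2786}{54435} \approx -0.05118$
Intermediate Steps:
$Z{\left(a,p \right)} = 4 p^{2}$ ($Z{\left(a,p \right)} = \left(2 p\right)^{2} = 4 p^{2}$)
$W = -195279$ ($W = -215 - 195064 = -195279$)
$\frac{122843 + W}{439166 + Z{\left(478,-494 \right)}} = \frac{122843 - 195279}{439166 + 4 \left(-494\right)^{2}} = - \frac{72436}{439166 + 4 \cdot 244036} = - \frac{72436}{439166 + 976144} = - \frac{72436}{1415310} = \left(-72436\right) \frac{1}{1415310} = - \frac{2786}{54435}$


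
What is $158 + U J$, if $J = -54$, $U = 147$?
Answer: $-7780$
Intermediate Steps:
$158 + U J = 158 + 147 \left(-54\right) = 158 - 7938 = -7780$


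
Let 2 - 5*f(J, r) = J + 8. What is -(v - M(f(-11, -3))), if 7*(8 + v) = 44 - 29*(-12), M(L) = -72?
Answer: -120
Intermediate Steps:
f(J, r) = -6/5 - J/5 (f(J, r) = ⅖ - (J + 8)/5 = ⅖ - (8 + J)/5 = ⅖ + (-8/5 - J/5) = -6/5 - J/5)
v = 48 (v = -8 + (44 - 29*(-12))/7 = -8 + (44 + 348)/7 = -8 + (⅐)*392 = -8 + 56 = 48)
-(v - M(f(-11, -3))) = -(48 - 1*(-72)) = -(48 + 72) = -1*120 = -120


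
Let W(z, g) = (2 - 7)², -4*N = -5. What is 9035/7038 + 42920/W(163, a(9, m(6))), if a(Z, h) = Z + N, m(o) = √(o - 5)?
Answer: 60459367/35190 ≈ 1718.1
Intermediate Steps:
N = 5/4 (N = -¼*(-5) = 5/4 ≈ 1.2500)
m(o) = √(-5 + o)
a(Z, h) = 5/4 + Z (a(Z, h) = Z + 5/4 = 5/4 + Z)
W(z, g) = 25 (W(z, g) = (-5)² = 25)
9035/7038 + 42920/W(163, a(9, m(6))) = 9035/7038 + 42920/25 = 9035*(1/7038) + 42920*(1/25) = 9035/7038 + 8584/5 = 60459367/35190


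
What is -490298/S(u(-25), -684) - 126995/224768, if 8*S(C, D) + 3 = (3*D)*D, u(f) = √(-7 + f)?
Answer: -1059872144087/315476497920 ≈ -3.3596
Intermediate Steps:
S(C, D) = -3/8 + 3*D²/8 (S(C, D) = -3/8 + ((3*D)*D)/8 = -3/8 + (3*D²)/8 = -3/8 + 3*D²/8)
-490298/S(u(-25), -684) - 126995/224768 = -490298/(-3/8 + (3/8)*(-684)²) - 126995/224768 = -490298/(-3/8 + (3/8)*467856) - 126995*1/224768 = -490298/(-3/8 + 175446) - 126995/224768 = -490298/1403565/8 - 126995/224768 = -490298*8/1403565 - 126995/224768 = -3922384/1403565 - 126995/224768 = -1059872144087/315476497920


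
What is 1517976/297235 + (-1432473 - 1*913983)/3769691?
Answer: 5024851616256/1120484104385 ≈ 4.4845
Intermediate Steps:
1517976/297235 + (-1432473 - 1*913983)/3769691 = 1517976*(1/297235) + (-1432473 - 913983)*(1/3769691) = 1517976/297235 - 2346456*1/3769691 = 1517976/297235 - 2346456/3769691 = 5024851616256/1120484104385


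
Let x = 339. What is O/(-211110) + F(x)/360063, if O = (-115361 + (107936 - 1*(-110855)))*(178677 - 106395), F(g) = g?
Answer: -29909741533901/844587777 ≈ -35413.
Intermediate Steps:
O = 7476127260 (O = (-115361 + (107936 + 110855))*72282 = (-115361 + 218791)*72282 = 103430*72282 = 7476127260)
O/(-211110) + F(x)/360063 = 7476127260/(-211110) + 339/360063 = 7476127260*(-1/211110) + 339*(1/360063) = -249204242/7037 + 113/120021 = -29909741533901/844587777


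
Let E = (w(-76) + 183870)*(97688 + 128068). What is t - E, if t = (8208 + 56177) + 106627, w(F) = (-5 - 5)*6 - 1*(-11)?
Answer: -41498522664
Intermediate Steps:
w(F) = -49 (w(F) = -10*6 + 11 = -60 + 11 = -49)
E = 41498693676 (E = (-49 + 183870)*(97688 + 128068) = 183821*225756 = 41498693676)
t = 171012 (t = 64385 + 106627 = 171012)
t - E = 171012 - 1*41498693676 = 171012 - 41498693676 = -41498522664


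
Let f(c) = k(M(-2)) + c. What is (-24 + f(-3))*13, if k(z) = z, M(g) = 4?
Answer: -299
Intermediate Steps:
f(c) = 4 + c
(-24 + f(-3))*13 = (-24 + (4 - 3))*13 = (-24 + 1)*13 = -23*13 = -299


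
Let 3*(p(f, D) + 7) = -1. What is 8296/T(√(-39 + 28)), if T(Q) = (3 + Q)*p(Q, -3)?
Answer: -9333/55 + 3111*I*√11/55 ≈ -169.69 + 187.6*I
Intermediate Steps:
p(f, D) = -22/3 (p(f, D) = -7 + (⅓)*(-1) = -7 - ⅓ = -22/3)
T(Q) = -22 - 22*Q/3 (T(Q) = (3 + Q)*(-22/3) = -22 - 22*Q/3)
8296/T(√(-39 + 28)) = 8296/(-22 - 22*√(-39 + 28)/3) = 8296/(-22 - 22*I*√11/3)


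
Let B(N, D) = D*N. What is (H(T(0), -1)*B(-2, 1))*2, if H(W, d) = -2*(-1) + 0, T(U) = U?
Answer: -8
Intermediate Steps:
H(W, d) = 2 (H(W, d) = 2 + 0 = 2)
(H(T(0), -1)*B(-2, 1))*2 = (2*(1*(-2)))*2 = (2*(-2))*2 = -4*2 = -8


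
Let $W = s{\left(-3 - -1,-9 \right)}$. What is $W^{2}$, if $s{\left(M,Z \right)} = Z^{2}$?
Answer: $6561$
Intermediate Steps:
$W = 81$ ($W = \left(-9\right)^{2} = 81$)
$W^{2} = 81^{2} = 6561$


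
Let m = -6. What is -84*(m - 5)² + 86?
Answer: -10078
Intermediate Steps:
-84*(m - 5)² + 86 = -84*(-6 - 5)² + 86 = -84*(-11)² + 86 = -84*121 + 86 = -10164 + 86 = -10078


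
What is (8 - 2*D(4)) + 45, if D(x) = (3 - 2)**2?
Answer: 51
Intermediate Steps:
D(x) = 1 (D(x) = 1**2 = 1)
(8 - 2*D(4)) + 45 = (8 - 2*1) + 45 = (8 - 2) + 45 = 6 + 45 = 51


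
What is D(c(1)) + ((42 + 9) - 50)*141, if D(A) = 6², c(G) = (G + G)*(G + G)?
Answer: 177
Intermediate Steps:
c(G) = 4*G² (c(G) = (2*G)*(2*G) = 4*G²)
D(A) = 36
D(c(1)) + ((42 + 9) - 50)*141 = 36 + ((42 + 9) - 50)*141 = 36 + (51 - 50)*141 = 36 + 1*141 = 36 + 141 = 177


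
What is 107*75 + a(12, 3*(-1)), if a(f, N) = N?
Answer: 8022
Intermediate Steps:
107*75 + a(12, 3*(-1)) = 107*75 + 3*(-1) = 8025 - 3 = 8022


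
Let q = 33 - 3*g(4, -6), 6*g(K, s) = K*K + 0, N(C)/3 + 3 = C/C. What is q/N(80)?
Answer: -25/6 ≈ -4.1667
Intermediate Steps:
N(C) = -6 (N(C) = -9 + 3*(C/C) = -9 + 3*1 = -9 + 3 = -6)
g(K, s) = K**2/6 (g(K, s) = (K*K + 0)/6 = (K**2 + 0)/6 = K**2/6)
q = 25 (q = 33 - 4**2/2 = 33 - 16/2 = 33 - 3*8/3 = 33 - 8 = 25)
q/N(80) = 25/(-6) = 25*(-1/6) = -25/6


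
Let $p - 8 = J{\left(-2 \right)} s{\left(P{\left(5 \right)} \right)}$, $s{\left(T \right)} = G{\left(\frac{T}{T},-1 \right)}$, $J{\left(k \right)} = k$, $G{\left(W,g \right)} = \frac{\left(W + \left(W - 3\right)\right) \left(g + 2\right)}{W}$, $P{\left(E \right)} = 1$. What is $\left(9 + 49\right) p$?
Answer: $580$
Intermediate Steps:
$G{\left(W,g \right)} = \frac{\left(-3 + 2 W\right) \left(2 + g\right)}{W}$ ($G{\left(W,g \right)} = \frac{\left(W + \left(-3 + W\right)\right) \left(2 + g\right)}{W} = \frac{\left(-3 + 2 W\right) \left(2 + g\right)}{W}$)
$s{\left(T \right)} = -1$ ($s{\left(T \right)} = \frac{-6 - -3 + 2 \frac{T}{T} \left(2 - 1\right)}{T \frac{1}{T}} = \frac{-6 + 3 + 2 \cdot 1 \cdot 1}{1} = 1 \left(-6 + 3 + 2\right) = 1 \left(-1\right) = -1$)
$p = 10$ ($p = 8 - -2 = 8 + 2 = 10$)
$\left(9 + 49\right) p = \left(9 + 49\right) 10 = 58 \cdot 10 = 580$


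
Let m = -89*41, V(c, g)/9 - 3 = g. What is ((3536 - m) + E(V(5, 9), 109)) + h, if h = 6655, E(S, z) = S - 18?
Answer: 13930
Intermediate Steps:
V(c, g) = 27 + 9*g
E(S, z) = -18 + S
m = -3649
((3536 - m) + E(V(5, 9), 109)) + h = ((3536 - 1*(-3649)) + (-18 + (27 + 9*9))) + 6655 = ((3536 + 3649) + (-18 + (27 + 81))) + 6655 = (7185 + (-18 + 108)) + 6655 = (7185 + 90) + 6655 = 7275 + 6655 = 13930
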